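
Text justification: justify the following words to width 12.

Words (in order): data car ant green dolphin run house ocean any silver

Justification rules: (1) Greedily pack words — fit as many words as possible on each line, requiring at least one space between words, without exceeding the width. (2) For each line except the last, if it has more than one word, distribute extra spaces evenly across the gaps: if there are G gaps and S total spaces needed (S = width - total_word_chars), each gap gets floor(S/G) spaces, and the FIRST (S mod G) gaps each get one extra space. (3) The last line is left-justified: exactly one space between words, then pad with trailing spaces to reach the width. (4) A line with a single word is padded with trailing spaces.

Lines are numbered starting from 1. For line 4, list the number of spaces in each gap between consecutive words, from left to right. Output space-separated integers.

Line 1: ['data', 'car', 'ant'] (min_width=12, slack=0)
Line 2: ['green'] (min_width=5, slack=7)
Line 3: ['dolphin', 'run'] (min_width=11, slack=1)
Line 4: ['house', 'ocean'] (min_width=11, slack=1)
Line 5: ['any', 'silver'] (min_width=10, slack=2)

Answer: 2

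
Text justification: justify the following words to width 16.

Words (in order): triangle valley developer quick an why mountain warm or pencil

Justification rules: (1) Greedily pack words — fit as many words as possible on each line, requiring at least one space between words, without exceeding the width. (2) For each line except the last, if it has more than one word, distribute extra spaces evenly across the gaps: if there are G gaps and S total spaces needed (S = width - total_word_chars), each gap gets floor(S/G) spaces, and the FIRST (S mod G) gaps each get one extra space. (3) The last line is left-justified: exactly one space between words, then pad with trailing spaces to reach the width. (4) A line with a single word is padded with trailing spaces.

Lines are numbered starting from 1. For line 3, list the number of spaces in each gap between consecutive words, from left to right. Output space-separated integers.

Line 1: ['triangle', 'valley'] (min_width=15, slack=1)
Line 2: ['developer', 'quick'] (min_width=15, slack=1)
Line 3: ['an', 'why', 'mountain'] (min_width=15, slack=1)
Line 4: ['warm', 'or', 'pencil'] (min_width=14, slack=2)

Answer: 2 1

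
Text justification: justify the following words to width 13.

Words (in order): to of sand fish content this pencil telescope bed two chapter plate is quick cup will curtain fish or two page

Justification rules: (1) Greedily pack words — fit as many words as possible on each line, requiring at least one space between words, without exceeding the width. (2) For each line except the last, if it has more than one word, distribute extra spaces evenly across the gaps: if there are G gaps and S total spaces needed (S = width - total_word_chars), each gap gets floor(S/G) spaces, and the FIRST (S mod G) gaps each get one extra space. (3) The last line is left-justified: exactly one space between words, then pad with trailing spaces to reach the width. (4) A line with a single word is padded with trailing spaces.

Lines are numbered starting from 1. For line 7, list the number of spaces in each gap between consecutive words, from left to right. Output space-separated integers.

Answer: 5

Derivation:
Line 1: ['to', 'of', 'sand'] (min_width=10, slack=3)
Line 2: ['fish', 'content'] (min_width=12, slack=1)
Line 3: ['this', 'pencil'] (min_width=11, slack=2)
Line 4: ['telescope', 'bed'] (min_width=13, slack=0)
Line 5: ['two', 'chapter'] (min_width=11, slack=2)
Line 6: ['plate', 'is'] (min_width=8, slack=5)
Line 7: ['quick', 'cup'] (min_width=9, slack=4)
Line 8: ['will', 'curtain'] (min_width=12, slack=1)
Line 9: ['fish', 'or', 'two'] (min_width=11, slack=2)
Line 10: ['page'] (min_width=4, slack=9)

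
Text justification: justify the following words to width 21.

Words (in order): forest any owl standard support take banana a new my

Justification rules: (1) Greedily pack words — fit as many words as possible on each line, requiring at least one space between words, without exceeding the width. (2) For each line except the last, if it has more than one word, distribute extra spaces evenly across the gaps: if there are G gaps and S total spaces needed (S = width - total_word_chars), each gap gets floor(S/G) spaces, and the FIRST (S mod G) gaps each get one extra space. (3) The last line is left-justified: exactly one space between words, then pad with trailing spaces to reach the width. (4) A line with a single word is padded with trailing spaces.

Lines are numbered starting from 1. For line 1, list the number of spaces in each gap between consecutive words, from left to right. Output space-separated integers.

Line 1: ['forest', 'any', 'owl'] (min_width=14, slack=7)
Line 2: ['standard', 'support', 'take'] (min_width=21, slack=0)
Line 3: ['banana', 'a', 'new', 'my'] (min_width=15, slack=6)

Answer: 5 4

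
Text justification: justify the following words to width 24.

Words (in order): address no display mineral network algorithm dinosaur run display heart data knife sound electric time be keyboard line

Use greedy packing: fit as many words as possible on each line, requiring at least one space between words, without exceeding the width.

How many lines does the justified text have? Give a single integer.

Line 1: ['address', 'no', 'display'] (min_width=18, slack=6)
Line 2: ['mineral', 'network'] (min_width=15, slack=9)
Line 3: ['algorithm', 'dinosaur', 'run'] (min_width=22, slack=2)
Line 4: ['display', 'heart', 'data', 'knife'] (min_width=24, slack=0)
Line 5: ['sound', 'electric', 'time', 'be'] (min_width=22, slack=2)
Line 6: ['keyboard', 'line'] (min_width=13, slack=11)
Total lines: 6

Answer: 6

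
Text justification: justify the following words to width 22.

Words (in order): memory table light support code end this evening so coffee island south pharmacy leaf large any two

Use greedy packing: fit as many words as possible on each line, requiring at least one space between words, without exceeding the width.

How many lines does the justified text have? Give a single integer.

Line 1: ['memory', 'table', 'light'] (min_width=18, slack=4)
Line 2: ['support', 'code', 'end', 'this'] (min_width=21, slack=1)
Line 3: ['evening', 'so', 'coffee'] (min_width=17, slack=5)
Line 4: ['island', 'south', 'pharmacy'] (min_width=21, slack=1)
Line 5: ['leaf', 'large', 'any', 'two'] (min_width=18, slack=4)
Total lines: 5

Answer: 5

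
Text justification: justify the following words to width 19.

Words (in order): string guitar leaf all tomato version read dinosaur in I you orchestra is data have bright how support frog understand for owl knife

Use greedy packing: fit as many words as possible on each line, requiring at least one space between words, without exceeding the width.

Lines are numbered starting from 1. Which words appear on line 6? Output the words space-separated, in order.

Answer: how support frog

Derivation:
Line 1: ['string', 'guitar', 'leaf'] (min_width=18, slack=1)
Line 2: ['all', 'tomato', 'version'] (min_width=18, slack=1)
Line 3: ['read', 'dinosaur', 'in', 'I'] (min_width=18, slack=1)
Line 4: ['you', 'orchestra', 'is'] (min_width=16, slack=3)
Line 5: ['data', 'have', 'bright'] (min_width=16, slack=3)
Line 6: ['how', 'support', 'frog'] (min_width=16, slack=3)
Line 7: ['understand', 'for', 'owl'] (min_width=18, slack=1)
Line 8: ['knife'] (min_width=5, slack=14)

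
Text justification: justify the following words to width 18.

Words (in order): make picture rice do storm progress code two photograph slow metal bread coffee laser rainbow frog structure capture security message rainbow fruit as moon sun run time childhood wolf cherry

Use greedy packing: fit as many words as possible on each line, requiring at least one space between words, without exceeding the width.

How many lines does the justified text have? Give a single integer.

Line 1: ['make', 'picture', 'rice'] (min_width=17, slack=1)
Line 2: ['do', 'storm', 'progress'] (min_width=17, slack=1)
Line 3: ['code', 'two'] (min_width=8, slack=10)
Line 4: ['photograph', 'slow'] (min_width=15, slack=3)
Line 5: ['metal', 'bread', 'coffee'] (min_width=18, slack=0)
Line 6: ['laser', 'rainbow', 'frog'] (min_width=18, slack=0)
Line 7: ['structure', 'capture'] (min_width=17, slack=1)
Line 8: ['security', 'message'] (min_width=16, slack=2)
Line 9: ['rainbow', 'fruit', 'as'] (min_width=16, slack=2)
Line 10: ['moon', 'sun', 'run', 'time'] (min_width=17, slack=1)
Line 11: ['childhood', 'wolf'] (min_width=14, slack=4)
Line 12: ['cherry'] (min_width=6, slack=12)
Total lines: 12

Answer: 12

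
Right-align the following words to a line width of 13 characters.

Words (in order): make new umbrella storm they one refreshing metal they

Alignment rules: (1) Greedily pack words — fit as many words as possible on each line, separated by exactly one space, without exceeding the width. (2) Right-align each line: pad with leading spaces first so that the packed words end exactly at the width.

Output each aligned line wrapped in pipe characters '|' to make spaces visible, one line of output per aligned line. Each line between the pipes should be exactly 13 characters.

Line 1: ['make', 'new'] (min_width=8, slack=5)
Line 2: ['umbrella'] (min_width=8, slack=5)
Line 3: ['storm', 'they'] (min_width=10, slack=3)
Line 4: ['one'] (min_width=3, slack=10)
Line 5: ['refreshing'] (min_width=10, slack=3)
Line 6: ['metal', 'they'] (min_width=10, slack=3)

Answer: |     make new|
|     umbrella|
|   storm they|
|          one|
|   refreshing|
|   metal they|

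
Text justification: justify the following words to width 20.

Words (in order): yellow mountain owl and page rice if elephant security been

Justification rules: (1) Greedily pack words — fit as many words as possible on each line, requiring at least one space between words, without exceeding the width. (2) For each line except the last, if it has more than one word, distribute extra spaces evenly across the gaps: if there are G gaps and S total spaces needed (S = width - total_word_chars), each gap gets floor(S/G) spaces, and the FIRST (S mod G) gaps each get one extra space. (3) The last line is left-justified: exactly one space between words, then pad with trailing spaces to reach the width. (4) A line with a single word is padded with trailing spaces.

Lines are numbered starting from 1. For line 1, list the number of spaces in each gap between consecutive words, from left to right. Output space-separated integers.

Answer: 2 1

Derivation:
Line 1: ['yellow', 'mountain', 'owl'] (min_width=19, slack=1)
Line 2: ['and', 'page', 'rice', 'if'] (min_width=16, slack=4)
Line 3: ['elephant', 'security'] (min_width=17, slack=3)
Line 4: ['been'] (min_width=4, slack=16)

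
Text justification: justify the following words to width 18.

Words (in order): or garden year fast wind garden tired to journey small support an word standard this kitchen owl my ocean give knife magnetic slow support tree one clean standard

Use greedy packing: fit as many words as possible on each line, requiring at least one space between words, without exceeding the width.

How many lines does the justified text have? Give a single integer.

Line 1: ['or', 'garden', 'year'] (min_width=14, slack=4)
Line 2: ['fast', 'wind', 'garden'] (min_width=16, slack=2)
Line 3: ['tired', 'to', 'journey'] (min_width=16, slack=2)
Line 4: ['small', 'support', 'an'] (min_width=16, slack=2)
Line 5: ['word', 'standard', 'this'] (min_width=18, slack=0)
Line 6: ['kitchen', 'owl', 'my'] (min_width=14, slack=4)
Line 7: ['ocean', 'give', 'knife'] (min_width=16, slack=2)
Line 8: ['magnetic', 'slow'] (min_width=13, slack=5)
Line 9: ['support', 'tree', 'one'] (min_width=16, slack=2)
Line 10: ['clean', 'standard'] (min_width=14, slack=4)
Total lines: 10

Answer: 10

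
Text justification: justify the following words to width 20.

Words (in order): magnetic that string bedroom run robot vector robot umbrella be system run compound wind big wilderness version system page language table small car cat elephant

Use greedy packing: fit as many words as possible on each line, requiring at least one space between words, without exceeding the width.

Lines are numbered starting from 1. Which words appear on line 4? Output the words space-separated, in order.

Line 1: ['magnetic', 'that', 'string'] (min_width=20, slack=0)
Line 2: ['bedroom', 'run', 'robot'] (min_width=17, slack=3)
Line 3: ['vector', 'robot'] (min_width=12, slack=8)
Line 4: ['umbrella', 'be', 'system'] (min_width=18, slack=2)
Line 5: ['run', 'compound', 'wind'] (min_width=17, slack=3)
Line 6: ['big', 'wilderness'] (min_width=14, slack=6)
Line 7: ['version', 'system', 'page'] (min_width=19, slack=1)
Line 8: ['language', 'table', 'small'] (min_width=20, slack=0)
Line 9: ['car', 'cat', 'elephant'] (min_width=16, slack=4)

Answer: umbrella be system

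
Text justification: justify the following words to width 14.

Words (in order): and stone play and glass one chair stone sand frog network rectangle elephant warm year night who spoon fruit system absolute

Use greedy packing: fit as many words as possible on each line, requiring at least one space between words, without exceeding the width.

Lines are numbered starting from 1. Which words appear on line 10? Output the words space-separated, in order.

Answer: system

Derivation:
Line 1: ['and', 'stone', 'play'] (min_width=14, slack=0)
Line 2: ['and', 'glass', 'one'] (min_width=13, slack=1)
Line 3: ['chair', 'stone'] (min_width=11, slack=3)
Line 4: ['sand', 'frog'] (min_width=9, slack=5)
Line 5: ['network'] (min_width=7, slack=7)
Line 6: ['rectangle'] (min_width=9, slack=5)
Line 7: ['elephant', 'warm'] (min_width=13, slack=1)
Line 8: ['year', 'night', 'who'] (min_width=14, slack=0)
Line 9: ['spoon', 'fruit'] (min_width=11, slack=3)
Line 10: ['system'] (min_width=6, slack=8)
Line 11: ['absolute'] (min_width=8, slack=6)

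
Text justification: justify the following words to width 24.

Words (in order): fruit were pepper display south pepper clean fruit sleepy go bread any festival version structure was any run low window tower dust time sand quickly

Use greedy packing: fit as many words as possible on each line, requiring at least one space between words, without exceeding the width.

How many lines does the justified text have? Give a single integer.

Line 1: ['fruit', 'were', 'pepper'] (min_width=17, slack=7)
Line 2: ['display', 'south', 'pepper'] (min_width=20, slack=4)
Line 3: ['clean', 'fruit', 'sleepy', 'go'] (min_width=21, slack=3)
Line 4: ['bread', 'any', 'festival'] (min_width=18, slack=6)
Line 5: ['version', 'structure', 'was'] (min_width=21, slack=3)
Line 6: ['any', 'run', 'low', 'window', 'tower'] (min_width=24, slack=0)
Line 7: ['dust', 'time', 'sand', 'quickly'] (min_width=22, slack=2)
Total lines: 7

Answer: 7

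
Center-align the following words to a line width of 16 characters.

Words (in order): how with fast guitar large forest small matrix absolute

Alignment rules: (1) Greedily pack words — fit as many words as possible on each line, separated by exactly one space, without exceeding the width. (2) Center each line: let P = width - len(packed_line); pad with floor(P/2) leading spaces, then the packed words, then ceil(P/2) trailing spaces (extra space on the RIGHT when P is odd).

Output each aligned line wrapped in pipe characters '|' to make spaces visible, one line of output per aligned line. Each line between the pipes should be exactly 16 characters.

Answer: | how with fast  |
|  guitar large  |
|  forest small  |
|matrix absolute |

Derivation:
Line 1: ['how', 'with', 'fast'] (min_width=13, slack=3)
Line 2: ['guitar', 'large'] (min_width=12, slack=4)
Line 3: ['forest', 'small'] (min_width=12, slack=4)
Line 4: ['matrix', 'absolute'] (min_width=15, slack=1)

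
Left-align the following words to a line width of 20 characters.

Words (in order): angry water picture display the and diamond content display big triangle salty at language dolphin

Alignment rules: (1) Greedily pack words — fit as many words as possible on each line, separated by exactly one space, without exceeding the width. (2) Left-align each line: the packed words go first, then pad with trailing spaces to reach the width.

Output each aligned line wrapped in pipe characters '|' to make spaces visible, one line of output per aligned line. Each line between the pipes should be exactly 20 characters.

Line 1: ['angry', 'water', 'picture'] (min_width=19, slack=1)
Line 2: ['display', 'the', 'and'] (min_width=15, slack=5)
Line 3: ['diamond', 'content'] (min_width=15, slack=5)
Line 4: ['display', 'big', 'triangle'] (min_width=20, slack=0)
Line 5: ['salty', 'at', 'language'] (min_width=17, slack=3)
Line 6: ['dolphin'] (min_width=7, slack=13)

Answer: |angry water picture |
|display the and     |
|diamond content     |
|display big triangle|
|salty at language   |
|dolphin             |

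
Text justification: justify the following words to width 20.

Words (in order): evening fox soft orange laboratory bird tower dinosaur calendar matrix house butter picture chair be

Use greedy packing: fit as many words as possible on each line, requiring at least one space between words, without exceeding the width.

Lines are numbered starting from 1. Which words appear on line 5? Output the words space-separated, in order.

Answer: house butter picture

Derivation:
Line 1: ['evening', 'fox', 'soft'] (min_width=16, slack=4)
Line 2: ['orange', 'laboratory'] (min_width=17, slack=3)
Line 3: ['bird', 'tower', 'dinosaur'] (min_width=19, slack=1)
Line 4: ['calendar', 'matrix'] (min_width=15, slack=5)
Line 5: ['house', 'butter', 'picture'] (min_width=20, slack=0)
Line 6: ['chair', 'be'] (min_width=8, slack=12)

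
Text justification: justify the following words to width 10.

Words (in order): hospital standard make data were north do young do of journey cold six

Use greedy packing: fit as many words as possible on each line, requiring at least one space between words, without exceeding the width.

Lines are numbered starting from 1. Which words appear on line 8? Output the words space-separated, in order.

Answer: cold six

Derivation:
Line 1: ['hospital'] (min_width=8, slack=2)
Line 2: ['standard'] (min_width=8, slack=2)
Line 3: ['make', 'data'] (min_width=9, slack=1)
Line 4: ['were', 'north'] (min_width=10, slack=0)
Line 5: ['do', 'young'] (min_width=8, slack=2)
Line 6: ['do', 'of'] (min_width=5, slack=5)
Line 7: ['journey'] (min_width=7, slack=3)
Line 8: ['cold', 'six'] (min_width=8, slack=2)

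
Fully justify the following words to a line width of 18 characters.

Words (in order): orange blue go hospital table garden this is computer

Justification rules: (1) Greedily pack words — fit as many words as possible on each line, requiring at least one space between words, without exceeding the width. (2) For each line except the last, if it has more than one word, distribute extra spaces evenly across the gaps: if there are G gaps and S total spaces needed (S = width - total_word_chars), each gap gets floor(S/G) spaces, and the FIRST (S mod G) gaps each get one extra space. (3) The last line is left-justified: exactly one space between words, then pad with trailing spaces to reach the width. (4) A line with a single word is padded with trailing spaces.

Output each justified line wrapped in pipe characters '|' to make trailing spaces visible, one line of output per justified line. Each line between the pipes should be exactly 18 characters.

Line 1: ['orange', 'blue', 'go'] (min_width=14, slack=4)
Line 2: ['hospital', 'table'] (min_width=14, slack=4)
Line 3: ['garden', 'this', 'is'] (min_width=14, slack=4)
Line 4: ['computer'] (min_width=8, slack=10)

Answer: |orange   blue   go|
|hospital     table|
|garden   this   is|
|computer          |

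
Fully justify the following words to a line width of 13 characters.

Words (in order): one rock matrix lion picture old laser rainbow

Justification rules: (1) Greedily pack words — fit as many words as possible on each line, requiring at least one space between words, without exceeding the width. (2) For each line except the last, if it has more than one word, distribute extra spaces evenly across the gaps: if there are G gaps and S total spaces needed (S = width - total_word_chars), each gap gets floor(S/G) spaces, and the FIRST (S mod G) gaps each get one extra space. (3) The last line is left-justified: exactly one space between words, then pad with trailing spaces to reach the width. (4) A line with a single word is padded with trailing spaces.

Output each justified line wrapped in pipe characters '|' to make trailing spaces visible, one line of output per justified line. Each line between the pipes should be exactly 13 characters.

Answer: |one      rock|
|matrix   lion|
|picture   old|
|laser rainbow|

Derivation:
Line 1: ['one', 'rock'] (min_width=8, slack=5)
Line 2: ['matrix', 'lion'] (min_width=11, slack=2)
Line 3: ['picture', 'old'] (min_width=11, slack=2)
Line 4: ['laser', 'rainbow'] (min_width=13, slack=0)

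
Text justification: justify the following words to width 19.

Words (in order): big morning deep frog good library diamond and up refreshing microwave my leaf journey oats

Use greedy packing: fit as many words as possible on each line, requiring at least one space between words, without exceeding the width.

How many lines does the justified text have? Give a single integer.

Line 1: ['big', 'morning', 'deep'] (min_width=16, slack=3)
Line 2: ['frog', 'good', 'library'] (min_width=17, slack=2)
Line 3: ['diamond', 'and', 'up'] (min_width=14, slack=5)
Line 4: ['refreshing'] (min_width=10, slack=9)
Line 5: ['microwave', 'my', 'leaf'] (min_width=17, slack=2)
Line 6: ['journey', 'oats'] (min_width=12, slack=7)
Total lines: 6

Answer: 6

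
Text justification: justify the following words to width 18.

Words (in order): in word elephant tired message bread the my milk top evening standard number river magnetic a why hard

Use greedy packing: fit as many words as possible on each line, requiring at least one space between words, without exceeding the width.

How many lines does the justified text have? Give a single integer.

Answer: 7

Derivation:
Line 1: ['in', 'word', 'elephant'] (min_width=16, slack=2)
Line 2: ['tired', 'message'] (min_width=13, slack=5)
Line 3: ['bread', 'the', 'my', 'milk'] (min_width=17, slack=1)
Line 4: ['top', 'evening'] (min_width=11, slack=7)
Line 5: ['standard', 'number'] (min_width=15, slack=3)
Line 6: ['river', 'magnetic', 'a'] (min_width=16, slack=2)
Line 7: ['why', 'hard'] (min_width=8, slack=10)
Total lines: 7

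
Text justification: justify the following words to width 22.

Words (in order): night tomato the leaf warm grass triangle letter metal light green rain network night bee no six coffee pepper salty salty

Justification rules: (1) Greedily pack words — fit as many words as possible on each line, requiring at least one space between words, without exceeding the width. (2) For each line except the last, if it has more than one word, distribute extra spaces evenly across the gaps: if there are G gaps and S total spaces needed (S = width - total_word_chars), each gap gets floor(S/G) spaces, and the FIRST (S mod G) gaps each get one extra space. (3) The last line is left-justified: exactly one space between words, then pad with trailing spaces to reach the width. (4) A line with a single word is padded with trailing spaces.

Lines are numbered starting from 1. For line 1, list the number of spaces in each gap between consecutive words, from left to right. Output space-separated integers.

Line 1: ['night', 'tomato', 'the', 'leaf'] (min_width=21, slack=1)
Line 2: ['warm', 'grass', 'triangle'] (min_width=19, slack=3)
Line 3: ['letter', 'metal', 'light'] (min_width=18, slack=4)
Line 4: ['green', 'rain', 'network'] (min_width=18, slack=4)
Line 5: ['night', 'bee', 'no', 'six'] (min_width=16, slack=6)
Line 6: ['coffee', 'pepper', 'salty'] (min_width=19, slack=3)
Line 7: ['salty'] (min_width=5, slack=17)

Answer: 2 1 1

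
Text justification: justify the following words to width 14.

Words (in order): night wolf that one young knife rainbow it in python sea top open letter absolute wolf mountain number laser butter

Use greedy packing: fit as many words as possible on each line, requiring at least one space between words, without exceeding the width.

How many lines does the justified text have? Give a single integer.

Line 1: ['night', 'wolf'] (min_width=10, slack=4)
Line 2: ['that', 'one', 'young'] (min_width=14, slack=0)
Line 3: ['knife', 'rainbow'] (min_width=13, slack=1)
Line 4: ['it', 'in', 'python'] (min_width=12, slack=2)
Line 5: ['sea', 'top', 'open'] (min_width=12, slack=2)
Line 6: ['letter'] (min_width=6, slack=8)
Line 7: ['absolute', 'wolf'] (min_width=13, slack=1)
Line 8: ['mountain'] (min_width=8, slack=6)
Line 9: ['number', 'laser'] (min_width=12, slack=2)
Line 10: ['butter'] (min_width=6, slack=8)
Total lines: 10

Answer: 10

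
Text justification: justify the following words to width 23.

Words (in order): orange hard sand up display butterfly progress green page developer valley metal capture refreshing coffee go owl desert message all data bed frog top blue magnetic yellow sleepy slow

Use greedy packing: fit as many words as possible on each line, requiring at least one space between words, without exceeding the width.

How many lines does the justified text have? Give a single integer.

Answer: 9

Derivation:
Line 1: ['orange', 'hard', 'sand', 'up'] (min_width=19, slack=4)
Line 2: ['display', 'butterfly'] (min_width=17, slack=6)
Line 3: ['progress', 'green', 'page'] (min_width=19, slack=4)
Line 4: ['developer', 'valley', 'metal'] (min_width=22, slack=1)
Line 5: ['capture', 'refreshing'] (min_width=18, slack=5)
Line 6: ['coffee', 'go', 'owl', 'desert'] (min_width=20, slack=3)
Line 7: ['message', 'all', 'data', 'bed'] (min_width=20, slack=3)
Line 8: ['frog', 'top', 'blue', 'magnetic'] (min_width=22, slack=1)
Line 9: ['yellow', 'sleepy', 'slow'] (min_width=18, slack=5)
Total lines: 9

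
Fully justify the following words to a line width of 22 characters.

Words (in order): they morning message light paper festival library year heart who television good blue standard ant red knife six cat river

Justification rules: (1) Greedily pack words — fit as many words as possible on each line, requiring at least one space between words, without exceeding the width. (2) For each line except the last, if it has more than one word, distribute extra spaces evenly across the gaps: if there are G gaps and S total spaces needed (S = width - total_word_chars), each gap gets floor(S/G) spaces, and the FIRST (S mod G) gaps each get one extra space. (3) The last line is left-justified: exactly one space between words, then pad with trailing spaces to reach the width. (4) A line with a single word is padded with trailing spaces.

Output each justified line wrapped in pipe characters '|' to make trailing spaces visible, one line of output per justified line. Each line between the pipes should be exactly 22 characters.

Answer: |they  morning  message|
|light  paper  festival|
|library year heart who|
|television  good  blue|
|standard ant red knife|
|six cat river         |

Derivation:
Line 1: ['they', 'morning', 'message'] (min_width=20, slack=2)
Line 2: ['light', 'paper', 'festival'] (min_width=20, slack=2)
Line 3: ['library', 'year', 'heart', 'who'] (min_width=22, slack=0)
Line 4: ['television', 'good', 'blue'] (min_width=20, slack=2)
Line 5: ['standard', 'ant', 'red', 'knife'] (min_width=22, slack=0)
Line 6: ['six', 'cat', 'river'] (min_width=13, slack=9)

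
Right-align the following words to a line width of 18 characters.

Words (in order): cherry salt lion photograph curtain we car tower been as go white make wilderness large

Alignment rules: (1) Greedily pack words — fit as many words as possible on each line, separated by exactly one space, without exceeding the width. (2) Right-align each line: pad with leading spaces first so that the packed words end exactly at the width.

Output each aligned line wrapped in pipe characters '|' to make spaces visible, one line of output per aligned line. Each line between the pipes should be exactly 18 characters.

Line 1: ['cherry', 'salt', 'lion'] (min_width=16, slack=2)
Line 2: ['photograph', 'curtain'] (min_width=18, slack=0)
Line 3: ['we', 'car', 'tower', 'been'] (min_width=17, slack=1)
Line 4: ['as', 'go', 'white', 'make'] (min_width=16, slack=2)
Line 5: ['wilderness', 'large'] (min_width=16, slack=2)

Answer: |  cherry salt lion|
|photograph curtain|
| we car tower been|
|  as go white make|
|  wilderness large|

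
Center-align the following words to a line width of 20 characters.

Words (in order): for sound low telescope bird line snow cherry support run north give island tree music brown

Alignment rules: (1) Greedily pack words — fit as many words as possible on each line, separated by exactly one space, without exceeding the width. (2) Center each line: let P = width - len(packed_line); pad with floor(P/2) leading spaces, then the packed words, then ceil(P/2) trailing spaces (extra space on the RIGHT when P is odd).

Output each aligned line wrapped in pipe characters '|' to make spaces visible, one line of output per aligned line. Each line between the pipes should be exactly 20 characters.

Line 1: ['for', 'sound', 'low'] (min_width=13, slack=7)
Line 2: ['telescope', 'bird', 'line'] (min_width=19, slack=1)
Line 3: ['snow', 'cherry', 'support'] (min_width=19, slack=1)
Line 4: ['run', 'north', 'give'] (min_width=14, slack=6)
Line 5: ['island', 'tree', 'music'] (min_width=17, slack=3)
Line 6: ['brown'] (min_width=5, slack=15)

Answer: |   for sound low    |
|telescope bird line |
|snow cherry support |
|   run north give   |
| island tree music  |
|       brown        |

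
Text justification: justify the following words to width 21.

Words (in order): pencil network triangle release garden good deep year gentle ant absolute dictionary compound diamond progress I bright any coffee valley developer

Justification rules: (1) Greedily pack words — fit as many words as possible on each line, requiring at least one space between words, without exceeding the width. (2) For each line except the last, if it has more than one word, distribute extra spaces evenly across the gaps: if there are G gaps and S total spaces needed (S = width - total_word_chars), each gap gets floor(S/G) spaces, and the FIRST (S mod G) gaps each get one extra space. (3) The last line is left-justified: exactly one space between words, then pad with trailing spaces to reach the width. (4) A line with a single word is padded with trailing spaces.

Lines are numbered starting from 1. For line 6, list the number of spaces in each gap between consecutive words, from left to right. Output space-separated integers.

Answer: 3 2

Derivation:
Line 1: ['pencil', 'network'] (min_width=14, slack=7)
Line 2: ['triangle', 'release'] (min_width=16, slack=5)
Line 3: ['garden', 'good', 'deep', 'year'] (min_width=21, slack=0)
Line 4: ['gentle', 'ant', 'absolute'] (min_width=19, slack=2)
Line 5: ['dictionary', 'compound'] (min_width=19, slack=2)
Line 6: ['diamond', 'progress', 'I'] (min_width=18, slack=3)
Line 7: ['bright', 'any', 'coffee'] (min_width=17, slack=4)
Line 8: ['valley', 'developer'] (min_width=16, slack=5)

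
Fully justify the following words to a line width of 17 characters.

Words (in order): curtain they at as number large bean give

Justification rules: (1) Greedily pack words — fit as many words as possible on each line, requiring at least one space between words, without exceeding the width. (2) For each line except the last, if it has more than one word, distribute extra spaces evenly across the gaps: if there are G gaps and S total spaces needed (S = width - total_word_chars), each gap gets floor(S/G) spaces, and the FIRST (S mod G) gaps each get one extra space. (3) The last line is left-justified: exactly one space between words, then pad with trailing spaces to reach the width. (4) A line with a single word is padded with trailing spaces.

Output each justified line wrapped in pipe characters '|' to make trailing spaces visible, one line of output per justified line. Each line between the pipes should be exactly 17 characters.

Line 1: ['curtain', 'they', 'at'] (min_width=15, slack=2)
Line 2: ['as', 'number', 'large'] (min_width=15, slack=2)
Line 3: ['bean', 'give'] (min_width=9, slack=8)

Answer: |curtain  they  at|
|as  number  large|
|bean give        |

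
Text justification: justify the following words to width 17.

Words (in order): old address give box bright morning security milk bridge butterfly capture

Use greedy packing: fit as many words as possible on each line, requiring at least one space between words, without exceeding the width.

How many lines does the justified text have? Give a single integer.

Line 1: ['old', 'address', 'give'] (min_width=16, slack=1)
Line 2: ['box', 'bright'] (min_width=10, slack=7)
Line 3: ['morning', 'security'] (min_width=16, slack=1)
Line 4: ['milk', 'bridge'] (min_width=11, slack=6)
Line 5: ['butterfly', 'capture'] (min_width=17, slack=0)
Total lines: 5

Answer: 5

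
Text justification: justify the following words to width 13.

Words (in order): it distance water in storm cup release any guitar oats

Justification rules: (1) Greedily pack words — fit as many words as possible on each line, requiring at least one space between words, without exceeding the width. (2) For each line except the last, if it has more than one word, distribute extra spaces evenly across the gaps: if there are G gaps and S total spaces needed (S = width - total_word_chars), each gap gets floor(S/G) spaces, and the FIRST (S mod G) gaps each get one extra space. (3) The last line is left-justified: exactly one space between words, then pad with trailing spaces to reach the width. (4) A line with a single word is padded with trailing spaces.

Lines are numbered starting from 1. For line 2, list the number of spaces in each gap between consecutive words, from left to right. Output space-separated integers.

Line 1: ['it', 'distance'] (min_width=11, slack=2)
Line 2: ['water', 'in'] (min_width=8, slack=5)
Line 3: ['storm', 'cup'] (min_width=9, slack=4)
Line 4: ['release', 'any'] (min_width=11, slack=2)
Line 5: ['guitar', 'oats'] (min_width=11, slack=2)

Answer: 6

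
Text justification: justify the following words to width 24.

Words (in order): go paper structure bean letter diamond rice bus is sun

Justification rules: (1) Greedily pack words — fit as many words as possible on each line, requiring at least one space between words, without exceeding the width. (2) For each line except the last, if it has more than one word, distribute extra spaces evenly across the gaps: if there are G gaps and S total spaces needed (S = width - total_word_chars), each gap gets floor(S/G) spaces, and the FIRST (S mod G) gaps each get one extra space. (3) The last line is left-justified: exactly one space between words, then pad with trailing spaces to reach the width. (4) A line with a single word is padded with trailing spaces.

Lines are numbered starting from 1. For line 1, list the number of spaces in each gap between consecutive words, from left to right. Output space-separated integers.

Answer: 2 1 1

Derivation:
Line 1: ['go', 'paper', 'structure', 'bean'] (min_width=23, slack=1)
Line 2: ['letter', 'diamond', 'rice', 'bus'] (min_width=23, slack=1)
Line 3: ['is', 'sun'] (min_width=6, slack=18)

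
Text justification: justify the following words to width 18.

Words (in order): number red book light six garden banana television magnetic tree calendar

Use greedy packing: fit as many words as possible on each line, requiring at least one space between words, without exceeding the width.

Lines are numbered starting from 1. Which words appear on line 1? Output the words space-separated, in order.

Line 1: ['number', 'red', 'book'] (min_width=15, slack=3)
Line 2: ['light', 'six', 'garden'] (min_width=16, slack=2)
Line 3: ['banana', 'television'] (min_width=17, slack=1)
Line 4: ['magnetic', 'tree'] (min_width=13, slack=5)
Line 5: ['calendar'] (min_width=8, slack=10)

Answer: number red book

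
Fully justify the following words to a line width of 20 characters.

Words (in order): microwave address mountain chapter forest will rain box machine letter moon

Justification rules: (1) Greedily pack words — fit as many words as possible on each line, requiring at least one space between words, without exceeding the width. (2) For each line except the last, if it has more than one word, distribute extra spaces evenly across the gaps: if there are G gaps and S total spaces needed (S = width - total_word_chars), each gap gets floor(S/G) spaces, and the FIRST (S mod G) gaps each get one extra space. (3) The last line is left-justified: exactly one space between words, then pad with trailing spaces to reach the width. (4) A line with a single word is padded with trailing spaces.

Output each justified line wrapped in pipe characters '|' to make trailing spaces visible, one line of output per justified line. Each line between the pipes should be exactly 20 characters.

Answer: |microwave    address|
|mountain     chapter|
|forest will rain box|
|machine letter moon |

Derivation:
Line 1: ['microwave', 'address'] (min_width=17, slack=3)
Line 2: ['mountain', 'chapter'] (min_width=16, slack=4)
Line 3: ['forest', 'will', 'rain', 'box'] (min_width=20, slack=0)
Line 4: ['machine', 'letter', 'moon'] (min_width=19, slack=1)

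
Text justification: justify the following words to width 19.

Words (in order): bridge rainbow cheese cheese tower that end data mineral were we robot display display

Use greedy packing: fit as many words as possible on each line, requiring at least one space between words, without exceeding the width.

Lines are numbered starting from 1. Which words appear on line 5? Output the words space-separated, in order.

Answer: robot display

Derivation:
Line 1: ['bridge', 'rainbow'] (min_width=14, slack=5)
Line 2: ['cheese', 'cheese', 'tower'] (min_width=19, slack=0)
Line 3: ['that', 'end', 'data'] (min_width=13, slack=6)
Line 4: ['mineral', 'were', 'we'] (min_width=15, slack=4)
Line 5: ['robot', 'display'] (min_width=13, slack=6)
Line 6: ['display'] (min_width=7, slack=12)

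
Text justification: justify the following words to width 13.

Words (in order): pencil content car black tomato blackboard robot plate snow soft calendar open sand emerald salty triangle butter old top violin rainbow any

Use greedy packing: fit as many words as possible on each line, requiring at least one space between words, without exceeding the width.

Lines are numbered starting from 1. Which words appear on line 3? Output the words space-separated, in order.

Line 1: ['pencil'] (min_width=6, slack=7)
Line 2: ['content', 'car'] (min_width=11, slack=2)
Line 3: ['black', 'tomato'] (min_width=12, slack=1)
Line 4: ['blackboard'] (min_width=10, slack=3)
Line 5: ['robot', 'plate'] (min_width=11, slack=2)
Line 6: ['snow', 'soft'] (min_width=9, slack=4)
Line 7: ['calendar', 'open'] (min_width=13, slack=0)
Line 8: ['sand', 'emerald'] (min_width=12, slack=1)
Line 9: ['salty'] (min_width=5, slack=8)
Line 10: ['triangle'] (min_width=8, slack=5)
Line 11: ['butter', 'old'] (min_width=10, slack=3)
Line 12: ['top', 'violin'] (min_width=10, slack=3)
Line 13: ['rainbow', 'any'] (min_width=11, slack=2)

Answer: black tomato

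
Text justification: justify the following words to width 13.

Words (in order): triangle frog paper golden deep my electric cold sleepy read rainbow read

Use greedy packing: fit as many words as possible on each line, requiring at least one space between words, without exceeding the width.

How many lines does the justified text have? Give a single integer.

Line 1: ['triangle', 'frog'] (min_width=13, slack=0)
Line 2: ['paper', 'golden'] (min_width=12, slack=1)
Line 3: ['deep', 'my'] (min_width=7, slack=6)
Line 4: ['electric', 'cold'] (min_width=13, slack=0)
Line 5: ['sleepy', 'read'] (min_width=11, slack=2)
Line 6: ['rainbow', 'read'] (min_width=12, slack=1)
Total lines: 6

Answer: 6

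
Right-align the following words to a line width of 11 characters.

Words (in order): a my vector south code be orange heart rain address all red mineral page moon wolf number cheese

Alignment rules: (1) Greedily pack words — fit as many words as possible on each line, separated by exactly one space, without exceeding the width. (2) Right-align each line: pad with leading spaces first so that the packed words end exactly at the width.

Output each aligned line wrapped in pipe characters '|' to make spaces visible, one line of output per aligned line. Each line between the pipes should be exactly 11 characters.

Answer: |a my vector|
| south code|
|  be orange|
| heart rain|
|address all|
|red mineral|
|  page moon|
|wolf number|
|     cheese|

Derivation:
Line 1: ['a', 'my', 'vector'] (min_width=11, slack=0)
Line 2: ['south', 'code'] (min_width=10, slack=1)
Line 3: ['be', 'orange'] (min_width=9, slack=2)
Line 4: ['heart', 'rain'] (min_width=10, slack=1)
Line 5: ['address', 'all'] (min_width=11, slack=0)
Line 6: ['red', 'mineral'] (min_width=11, slack=0)
Line 7: ['page', 'moon'] (min_width=9, slack=2)
Line 8: ['wolf', 'number'] (min_width=11, slack=0)
Line 9: ['cheese'] (min_width=6, slack=5)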